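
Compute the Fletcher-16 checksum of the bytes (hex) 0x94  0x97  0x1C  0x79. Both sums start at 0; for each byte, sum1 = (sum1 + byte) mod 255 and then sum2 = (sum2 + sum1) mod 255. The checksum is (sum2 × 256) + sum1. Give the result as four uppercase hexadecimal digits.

CAC1

Running sums (mod 255):
  after byte 0 (0x94): sum1=148, sum2=148
  after byte 1 (0x97): sum1=44, sum2=192
  after byte 2 (0x1C): sum1=72, sum2=9
  after byte 3 (0x79): sum1=193, sum2=202
Checksum = sum2·256 + sum1 = 202·256 + 193 = 51905 = 0xCAC1.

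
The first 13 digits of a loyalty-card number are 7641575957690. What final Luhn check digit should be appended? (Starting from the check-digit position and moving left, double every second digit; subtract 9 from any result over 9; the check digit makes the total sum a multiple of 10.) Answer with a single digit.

2

Partial digits right→left: 0 9 6 7 5 9 5 7 5 1 4 6 7
Double every second digit counting from the check-digit position (so the 1st, 3rd, 5th, ... of the partial from the right).
  doubled (with −9 where >9): 0 3 1 1 1 8 5 → sum 19
  kept as-is: 9 7 9 7 1 6 → sum 39
Total = 19 + 39 = 58.
Check digit = (10 − (58 mod 10)) mod 10 = 2.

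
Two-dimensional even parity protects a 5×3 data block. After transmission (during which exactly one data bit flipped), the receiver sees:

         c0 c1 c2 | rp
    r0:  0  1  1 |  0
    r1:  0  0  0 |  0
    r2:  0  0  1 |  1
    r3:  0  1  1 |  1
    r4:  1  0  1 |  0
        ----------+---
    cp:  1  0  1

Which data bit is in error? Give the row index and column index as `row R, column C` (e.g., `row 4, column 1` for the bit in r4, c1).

Recompute each row's even parity and compare to rp:
  r0: data parity 0, sent rp 0 → ok
  r1: data parity 0, sent rp 0 → ok
  r2: data parity 1, sent rp 1 → ok
  r3: data parity 0, sent rp 1 → mismatch
  r4: data parity 0, sent rp 0 → ok
Recompute each column's even parity and compare to cp:
  c0: data parity 1, sent cp 1 → ok
  c1: data parity 0, sent cp 0 → ok
  c2: data parity 0, sent cp 1 → mismatch
Exactly one row (r3) and one column (c2) fail → the flipped bit is at their intersection.

row 3, column 2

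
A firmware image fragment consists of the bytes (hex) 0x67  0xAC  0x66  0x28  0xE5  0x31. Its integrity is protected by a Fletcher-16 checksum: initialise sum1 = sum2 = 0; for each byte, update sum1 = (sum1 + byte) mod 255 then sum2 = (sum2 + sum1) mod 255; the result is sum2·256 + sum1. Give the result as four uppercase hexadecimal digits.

Running sums (mod 255):
  after byte 0 (0x67): sum1=103, sum2=103
  after byte 1 (0xAC): sum1=20, sum2=123
  after byte 2 (0x66): sum1=122, sum2=245
  after byte 3 (0x28): sum1=162, sum2=152
  after byte 4 (0xE5): sum1=136, sum2=33
  after byte 5 (0x31): sum1=185, sum2=218
Checksum = sum2·256 + sum1 = 218·256 + 185 = 55993 = 0xDAB9.

DAB9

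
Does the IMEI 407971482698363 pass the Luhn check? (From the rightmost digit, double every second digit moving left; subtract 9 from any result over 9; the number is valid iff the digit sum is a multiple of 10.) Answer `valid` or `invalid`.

From the right, keep odd positions and double even positions (subtract 9 from any doubled value over 9):
  doubled (positions 2,4,...): 3 7 3 7 2 9 0 → sum 31
  kept (positions 1,3,...): 3 3 9 2 4 7 7 4 → sum 39
Total = 70.
70 mod 10 = 0, so the number is valid.

valid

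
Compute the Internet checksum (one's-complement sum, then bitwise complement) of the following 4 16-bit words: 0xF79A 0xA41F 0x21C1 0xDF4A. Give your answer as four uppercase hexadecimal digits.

6339

One's-complement addition (fold any carry out of bit 15 back into bit 0):
  0xF79A + 0xA41F = 0x19BB9 → wrap carry → 0x9BBA
  0x9BBA + 0x21C1 = 0x0BD7B
  0xBD7B + 0xDF4A = 0x19CC5 → wrap carry → 0x9CC6
One's-complement sum = 0x9CC6.
Checksum = ~0x9CC6 & 0xFFFF = 0x6339.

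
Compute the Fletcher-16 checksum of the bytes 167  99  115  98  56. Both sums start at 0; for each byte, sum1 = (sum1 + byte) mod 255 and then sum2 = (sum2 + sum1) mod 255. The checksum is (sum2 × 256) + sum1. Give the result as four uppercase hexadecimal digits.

Running sums (mod 255):
  after byte 0 (167): sum1=167, sum2=167
  after byte 1 (99): sum1=11, sum2=178
  after byte 2 (115): sum1=126, sum2=49
  after byte 3 (98): sum1=224, sum2=18
  after byte 4 (56): sum1=25, sum2=43
Checksum = sum2·256 + sum1 = 43·256 + 25 = 11033 = 0x2B19.

2B19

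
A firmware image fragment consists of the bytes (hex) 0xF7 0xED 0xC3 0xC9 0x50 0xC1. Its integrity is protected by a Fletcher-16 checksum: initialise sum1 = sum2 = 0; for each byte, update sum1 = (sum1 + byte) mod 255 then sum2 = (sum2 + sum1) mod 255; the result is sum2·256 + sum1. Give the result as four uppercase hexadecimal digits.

4485

Running sums (mod 255):
  after byte 0 (0xF7): sum1=247, sum2=247
  after byte 1 (0xED): sum1=229, sum2=221
  after byte 2 (0xC3): sum1=169, sum2=135
  after byte 3 (0xC9): sum1=115, sum2=250
  after byte 4 (0x50): sum1=195, sum2=190
  after byte 5 (0xC1): sum1=133, sum2=68
Checksum = sum2·256 + sum1 = 68·256 + 133 = 17541 = 0x4485.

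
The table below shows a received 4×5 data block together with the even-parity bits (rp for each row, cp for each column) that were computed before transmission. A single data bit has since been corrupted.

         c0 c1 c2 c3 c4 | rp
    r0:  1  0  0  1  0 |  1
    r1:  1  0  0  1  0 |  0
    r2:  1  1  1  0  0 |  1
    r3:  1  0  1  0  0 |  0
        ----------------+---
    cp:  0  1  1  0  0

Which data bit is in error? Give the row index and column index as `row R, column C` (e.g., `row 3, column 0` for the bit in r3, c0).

row 0, column 2

Recompute each row's even parity and compare to rp:
  r0: data parity 0, sent rp 1 → mismatch
  r1: data parity 0, sent rp 0 → ok
  r2: data parity 1, sent rp 1 → ok
  r3: data parity 0, sent rp 0 → ok
Recompute each column's even parity and compare to cp:
  c0: data parity 0, sent cp 0 → ok
  c1: data parity 1, sent cp 1 → ok
  c2: data parity 0, sent cp 1 → mismatch
  c3: data parity 0, sent cp 0 → ok
  c4: data parity 0, sent cp 0 → ok
Exactly one row (r0) and one column (c2) fail → the flipped bit is at their intersection.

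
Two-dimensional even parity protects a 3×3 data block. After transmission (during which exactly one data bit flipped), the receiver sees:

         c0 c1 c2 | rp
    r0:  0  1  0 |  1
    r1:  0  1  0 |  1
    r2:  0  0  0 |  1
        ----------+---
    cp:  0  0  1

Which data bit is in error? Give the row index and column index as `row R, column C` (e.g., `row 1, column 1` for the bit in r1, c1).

row 2, column 2

Recompute each row's even parity and compare to rp:
  r0: data parity 1, sent rp 1 → ok
  r1: data parity 1, sent rp 1 → ok
  r2: data parity 0, sent rp 1 → mismatch
Recompute each column's even parity and compare to cp:
  c0: data parity 0, sent cp 0 → ok
  c1: data parity 0, sent cp 0 → ok
  c2: data parity 0, sent cp 1 → mismatch
Exactly one row (r2) and one column (c2) fail → the flipped bit is at their intersection.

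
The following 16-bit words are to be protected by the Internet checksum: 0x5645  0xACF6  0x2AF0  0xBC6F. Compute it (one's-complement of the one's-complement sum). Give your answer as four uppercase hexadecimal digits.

1564

One's-complement addition (fold any carry out of bit 15 back into bit 0):
  0x5645 + 0xACF6 = 0x1033B → wrap carry → 0x033C
  0x033C + 0x2AF0 = 0x02E2C
  0x2E2C + 0xBC6F = 0x0EA9B
One's-complement sum = 0xEA9B.
Checksum = ~0xEA9B & 0xFFFF = 0x1564.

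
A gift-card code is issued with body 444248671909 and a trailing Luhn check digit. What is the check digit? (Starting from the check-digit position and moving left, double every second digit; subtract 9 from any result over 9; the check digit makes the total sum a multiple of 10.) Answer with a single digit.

9

Partial digits right→left: 9 0 9 1 7 6 8 4 2 4 4 4
Double every second digit counting from the check-digit position (so the 1st, 3rd, 5th, ... of the partial from the right).
  doubled (with −9 where >9): 9 9 5 7 4 8 → sum 42
  kept as-is: 0 1 6 4 4 4 → sum 19
Total = 42 + 19 = 61.
Check digit = (10 − (61 mod 10)) mod 10 = 9.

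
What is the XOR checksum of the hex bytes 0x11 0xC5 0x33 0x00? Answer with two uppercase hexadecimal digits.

E7

XOR the bytes together:
  start with 0x11
  0x11 ⊕ 0xC5 = 0xD4
  0xD4 ⊕ 0x33 = 0xE7
  0xE7 ⊕ 0x00 = 0xE7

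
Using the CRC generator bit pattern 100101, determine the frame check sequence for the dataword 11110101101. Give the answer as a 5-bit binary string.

11101

Append 5 zeros: 1111010110100000. Divide by 100101 (XOR where the leading bit is 1):
  pos 0: 111101 XOR 100101 = 011000
  pos 1: 110000 XOR 100101 = 010101
  pos 2: 101011 XOR 100101 = 001110
  pos 4: 111010 XOR 100101 = 011111
  pos 5: 111111 XOR 100101 = 011010
  pos 6: 110100 XOR 100101 = 010001
  pos 7: 100010 XOR 100101 = 000111
  pos 10: 111000 XOR 100101 = 011101
Remainder (last 5 bits) = 11101. This is the CRC / FCS.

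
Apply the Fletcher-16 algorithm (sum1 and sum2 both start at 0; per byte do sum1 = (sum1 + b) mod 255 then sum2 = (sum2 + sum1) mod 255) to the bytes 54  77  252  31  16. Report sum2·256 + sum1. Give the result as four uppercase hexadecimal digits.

Running sums (mod 255):
  after byte 0 (54): sum1=54, sum2=54
  after byte 1 (77): sum1=131, sum2=185
  after byte 2 (252): sum1=128, sum2=58
  after byte 3 (31): sum1=159, sum2=217
  after byte 4 (16): sum1=175, sum2=137
Checksum = sum2·256 + sum1 = 137·256 + 175 = 35247 = 0x89AF.

89AF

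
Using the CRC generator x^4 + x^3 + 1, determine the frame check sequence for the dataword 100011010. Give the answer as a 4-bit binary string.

0001

Append 4 zeros: 1000110100000. Divide by 11001 (XOR where the leading bit is 1):
  pos 0: 10001 XOR 11001 = 01000
  pos 1: 10001 XOR 11001 = 01000
  pos 2: 10000 XOR 11001 = 01001
  pos 3: 10011 XOR 11001 = 01010
  pos 4: 10100 XOR 11001 = 01101
  pos 5: 11010 XOR 11001 = 00011
  pos 8: 11000 XOR 11001 = 00001
Remainder (last 4 bits) = 0001. This is the CRC / FCS.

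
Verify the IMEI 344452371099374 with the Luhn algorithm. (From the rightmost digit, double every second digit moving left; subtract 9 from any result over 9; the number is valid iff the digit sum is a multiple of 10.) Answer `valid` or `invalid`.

invalid

From the right, keep odd positions and double even positions (subtract 9 from any doubled value over 9):
  doubled (positions 2,4,...): 5 9 0 5 4 8 8 → sum 39
  kept (positions 1,3,...): 4 3 9 1 3 5 4 3 → sum 32
Total = 71.
71 mod 10 = 1, so the number is invalid.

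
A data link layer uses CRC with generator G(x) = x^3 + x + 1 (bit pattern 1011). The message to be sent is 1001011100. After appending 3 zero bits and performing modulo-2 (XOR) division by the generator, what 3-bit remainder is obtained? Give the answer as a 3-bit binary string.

Append 3 zeros: 1001011100000. Divide by 1011 (XOR where the leading bit is 1):
  pos 0: 1001 XOR 1011 = 0010
  pos 2: 1001 XOR 1011 = 0010
  pos 4: 1011 XOR 1011 = 0000
Remainder (last 3 bits) = 000. This is the CRC / FCS.

000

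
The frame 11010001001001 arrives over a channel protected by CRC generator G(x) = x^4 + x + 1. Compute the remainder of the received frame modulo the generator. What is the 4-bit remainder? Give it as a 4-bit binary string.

Modulo-2 division of 11010001001001 by 10011:
  pos 0: 11010 XOR 10011 = 01001
  pos 1: 10010 XOR 10011 = 00001
  pos 5: 10100 XOR 10011 = 00111
  pos 7: 11110 XOR 10011 = 01101
  pos 8: 11010 XOR 10011 = 01001
  pos 9: 10011 XOR 10011 = 00000
Remainder = 0000 (zero — the frame passes the CRC check).

0000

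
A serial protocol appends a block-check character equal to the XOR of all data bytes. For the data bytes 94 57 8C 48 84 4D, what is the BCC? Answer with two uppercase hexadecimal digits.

CE

XOR the bytes together:
  start with 0x94
  0x94 ⊕ 0x57 = 0xC3
  0xC3 ⊕ 0x8C = 0x4F
  0x4F ⊕ 0x48 = 0x07
  0x07 ⊕ 0x84 = 0x83
  0x83 ⊕ 0x4D = 0xCE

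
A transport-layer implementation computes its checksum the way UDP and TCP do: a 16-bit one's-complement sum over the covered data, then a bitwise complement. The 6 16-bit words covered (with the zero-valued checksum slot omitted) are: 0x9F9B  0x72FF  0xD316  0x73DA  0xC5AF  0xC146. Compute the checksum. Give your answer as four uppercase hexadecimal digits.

One's-complement addition (fold any carry out of bit 15 back into bit 0):
  0x9F9B + 0x72FF = 0x1129A → wrap carry → 0x129B
  0x129B + 0xD316 = 0x0E5B1
  0xE5B1 + 0x73DA = 0x1598B → wrap carry → 0x598C
  0x598C + 0xC5AF = 0x11F3B → wrap carry → 0x1F3C
  0x1F3C + 0xC146 = 0x0E082
One's-complement sum = 0xE082.
Checksum = ~0xE082 & 0xFFFF = 0x1F7D.

1F7D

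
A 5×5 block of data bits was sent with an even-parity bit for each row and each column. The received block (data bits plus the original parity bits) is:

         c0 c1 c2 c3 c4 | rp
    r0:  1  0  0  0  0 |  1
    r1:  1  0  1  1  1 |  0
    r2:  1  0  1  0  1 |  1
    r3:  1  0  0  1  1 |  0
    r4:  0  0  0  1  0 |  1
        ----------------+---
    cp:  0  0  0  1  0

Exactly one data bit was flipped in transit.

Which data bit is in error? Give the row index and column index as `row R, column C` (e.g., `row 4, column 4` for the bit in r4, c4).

Recompute each row's even parity and compare to rp:
  r0: data parity 1, sent rp 1 → ok
  r1: data parity 0, sent rp 0 → ok
  r2: data parity 1, sent rp 1 → ok
  r3: data parity 1, sent rp 0 → mismatch
  r4: data parity 1, sent rp 1 → ok
Recompute each column's even parity and compare to cp:
  c0: data parity 0, sent cp 0 → ok
  c1: data parity 0, sent cp 0 → ok
  c2: data parity 0, sent cp 0 → ok
  c3: data parity 1, sent cp 1 → ok
  c4: data parity 1, sent cp 0 → mismatch
Exactly one row (r3) and one column (c4) fail → the flipped bit is at their intersection.

row 3, column 4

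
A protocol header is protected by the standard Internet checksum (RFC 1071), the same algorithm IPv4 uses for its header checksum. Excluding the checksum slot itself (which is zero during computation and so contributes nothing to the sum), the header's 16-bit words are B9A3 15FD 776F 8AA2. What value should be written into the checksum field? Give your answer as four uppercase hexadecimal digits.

One's-complement addition (fold any carry out of bit 15 back into bit 0):
  0xB9A3 + 0x15FD = 0x0CFA0
  0xCFA0 + 0x776F = 0x1470F → wrap carry → 0x4710
  0x4710 + 0x8AA2 = 0x0D1B2
One's-complement sum = 0xD1B2.
Checksum = ~0xD1B2 & 0xFFFF = 0x2E4D.

2E4D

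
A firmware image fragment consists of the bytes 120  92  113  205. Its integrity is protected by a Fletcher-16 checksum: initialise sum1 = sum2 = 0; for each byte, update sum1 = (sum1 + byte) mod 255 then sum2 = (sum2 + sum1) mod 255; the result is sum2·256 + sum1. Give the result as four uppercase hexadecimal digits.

Running sums (mod 255):
  after byte 0 (120): sum1=120, sum2=120
  after byte 1 (92): sum1=212, sum2=77
  after byte 2 (113): sum1=70, sum2=147
  after byte 3 (205): sum1=20, sum2=167
Checksum = sum2·256 + sum1 = 167·256 + 20 = 42772 = 0xA714.

A714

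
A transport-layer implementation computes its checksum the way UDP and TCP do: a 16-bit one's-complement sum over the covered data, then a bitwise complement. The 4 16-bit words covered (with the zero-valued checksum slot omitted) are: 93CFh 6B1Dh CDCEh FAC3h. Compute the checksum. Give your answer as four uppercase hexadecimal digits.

3880

One's-complement addition (fold any carry out of bit 15 back into bit 0):
  0x93CF + 0x6B1D = 0x0FEEC
  0xFEEC + 0xCDCE = 0x1CCBA → wrap carry → 0xCCBB
  0xCCBB + 0xFAC3 = 0x1C77E → wrap carry → 0xC77F
One's-complement sum = 0xC77F.
Checksum = ~0xC77F & 0xFFFF = 0x3880.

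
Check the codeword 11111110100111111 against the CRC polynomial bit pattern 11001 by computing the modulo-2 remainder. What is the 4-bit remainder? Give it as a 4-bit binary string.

Modulo-2 division of 11111110100111111 by 11001:
  pos 0: 11111 XOR 11001 = 00110
  pos 2: 11011 XOR 11001 = 00010
  pos 5: 10010 XOR 11001 = 01011
  pos 6: 10110 XOR 11001 = 01111
  pos 7: 11111 XOR 11001 = 00110
  pos 9: 11011 XOR 11001 = 00010
  pos 12: 10111 XOR 11001 = 01110
Remainder = 1110 (nonzero — an error is detected).

1110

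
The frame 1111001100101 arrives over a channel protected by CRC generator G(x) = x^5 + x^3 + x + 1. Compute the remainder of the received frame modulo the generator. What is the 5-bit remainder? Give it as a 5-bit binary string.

00000

Modulo-2 division of 1111001100101 by 101011:
  pos 0: 111100 XOR 101011 = 010111
  pos 1: 101111 XOR 101011 = 000100
  pos 4: 100100 XOR 101011 = 001111
  pos 6: 111110 XOR 101011 = 010101
  pos 7: 101011 XOR 101011 = 000000
Remainder = 00000 (zero — the frame passes the CRC check).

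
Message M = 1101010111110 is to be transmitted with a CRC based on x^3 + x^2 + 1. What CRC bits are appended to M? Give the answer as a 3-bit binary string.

100

Append 3 zeros: 1101010111110000. Divide by 1101 (XOR where the leading bit is 1):
  pos 0: 1101 XOR 1101 = 0000
  pos 5: 1011 XOR 1101 = 0110
  pos 6: 1101 XOR 1101 = 0000
  pos 10: 1100 XOR 1101 = 0001
Remainder (last 3 bits) = 100. This is the CRC / FCS.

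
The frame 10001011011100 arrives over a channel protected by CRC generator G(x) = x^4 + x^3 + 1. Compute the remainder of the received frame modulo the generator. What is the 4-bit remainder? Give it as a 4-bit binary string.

Modulo-2 division of 10001011011100 by 11001:
  pos 0: 10001 XOR 11001 = 01000
  pos 1: 10000 XOR 11001 = 01001
  pos 2: 10011 XOR 11001 = 01010
  pos 3: 10101 XOR 11001 = 01100
  pos 4: 11000 XOR 11001 = 00001
  pos 8: 11110 XOR 11001 = 00111
Remainder = 1110 (nonzero — an error is detected).

1110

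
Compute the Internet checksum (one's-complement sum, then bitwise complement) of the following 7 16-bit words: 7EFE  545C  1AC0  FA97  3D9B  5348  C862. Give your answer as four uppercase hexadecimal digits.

One's-complement addition (fold any carry out of bit 15 back into bit 0):
  0x7EFE + 0x545C = 0x0D35A
  0xD35A + 0x1AC0 = 0x0EE1A
  0xEE1A + 0xFA97 = 0x1E8B1 → wrap carry → 0xE8B2
  0xE8B2 + 0x3D9B = 0x1264D → wrap carry → 0x264E
  0x264E + 0x5348 = 0x07996
  0x7996 + 0xC862 = 0x141F8 → wrap carry → 0x41F9
One's-complement sum = 0x41F9.
Checksum = ~0x41F9 & 0xFFFF = 0xBE06.

BE06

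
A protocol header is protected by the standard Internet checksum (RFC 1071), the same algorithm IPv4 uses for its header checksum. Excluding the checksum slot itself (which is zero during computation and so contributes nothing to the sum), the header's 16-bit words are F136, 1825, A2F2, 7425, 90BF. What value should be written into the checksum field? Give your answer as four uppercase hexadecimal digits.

One's-complement addition (fold any carry out of bit 15 back into bit 0):
  0xF136 + 0x1825 = 0x1095B → wrap carry → 0x095C
  0x095C + 0xA2F2 = 0x0AC4E
  0xAC4E + 0x7425 = 0x12073 → wrap carry → 0x2074
  0x2074 + 0x90BF = 0x0B133
One's-complement sum = 0xB133.
Checksum = ~0xB133 & 0xFFFF = 0x4ECC.

4ECC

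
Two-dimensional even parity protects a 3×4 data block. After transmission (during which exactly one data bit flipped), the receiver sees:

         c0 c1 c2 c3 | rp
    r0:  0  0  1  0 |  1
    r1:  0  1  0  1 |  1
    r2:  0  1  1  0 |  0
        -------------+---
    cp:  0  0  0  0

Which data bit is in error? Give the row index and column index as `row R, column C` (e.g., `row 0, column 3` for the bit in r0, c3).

row 1, column 3

Recompute each row's even parity and compare to rp:
  r0: data parity 1, sent rp 1 → ok
  r1: data parity 0, sent rp 1 → mismatch
  r2: data parity 0, sent rp 0 → ok
Recompute each column's even parity and compare to cp:
  c0: data parity 0, sent cp 0 → ok
  c1: data parity 0, sent cp 0 → ok
  c2: data parity 0, sent cp 0 → ok
  c3: data parity 1, sent cp 0 → mismatch
Exactly one row (r1) and one column (c3) fail → the flipped bit is at their intersection.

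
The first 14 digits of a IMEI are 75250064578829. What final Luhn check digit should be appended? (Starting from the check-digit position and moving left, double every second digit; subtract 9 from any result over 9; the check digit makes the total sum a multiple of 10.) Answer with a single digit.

Partial digits right→left: 9 2 8 8 7 5 4 6 0 0 5 2 5 7
Double every second digit counting from the check-digit position (so the 1st, 3rd, 5th, ... of the partial from the right).
  doubled (with −9 where >9): 9 7 5 8 0 1 1 → sum 31
  kept as-is: 2 8 5 6 0 2 7 → sum 30
Total = 31 + 30 = 61.
Check digit = (10 − (61 mod 10)) mod 10 = 9.

9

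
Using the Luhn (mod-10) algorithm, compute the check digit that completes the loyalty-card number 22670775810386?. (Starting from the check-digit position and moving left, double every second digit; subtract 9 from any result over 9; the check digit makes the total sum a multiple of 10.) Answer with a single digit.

3

Partial digits right→left: 6 8 3 0 1 8 5 7 7 0 7 6 2 2
Double every second digit counting from the check-digit position (so the 1st, 3rd, 5th, ... of the partial from the right).
  doubled (with −9 where >9): 3 6 2 1 5 5 4 → sum 26
  kept as-is: 8 0 8 7 0 6 2 → sum 31
Total = 26 + 31 = 57.
Check digit = (10 − (57 mod 10)) mod 10 = 3.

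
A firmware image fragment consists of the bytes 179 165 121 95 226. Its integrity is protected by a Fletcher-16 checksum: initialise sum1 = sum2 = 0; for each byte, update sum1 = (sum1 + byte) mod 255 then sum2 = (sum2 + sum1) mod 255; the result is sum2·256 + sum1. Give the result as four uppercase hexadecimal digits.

Running sums (mod 255):
  after byte 0 (179): sum1=179, sum2=179
  after byte 1 (165): sum1=89, sum2=13
  after byte 2 (121): sum1=210, sum2=223
  after byte 3 (95): sum1=50, sum2=18
  after byte 4 (226): sum1=21, sum2=39
Checksum = sum2·256 + sum1 = 39·256 + 21 = 10005 = 0x2715.

2715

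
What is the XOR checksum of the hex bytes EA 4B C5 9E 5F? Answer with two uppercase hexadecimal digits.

XOR the bytes together:
  start with 0xEA
  0xEA ⊕ 0x4B = 0xA1
  0xA1 ⊕ 0xC5 = 0x64
  0x64 ⊕ 0x9E = 0xFA
  0xFA ⊕ 0x5F = 0xA5

A5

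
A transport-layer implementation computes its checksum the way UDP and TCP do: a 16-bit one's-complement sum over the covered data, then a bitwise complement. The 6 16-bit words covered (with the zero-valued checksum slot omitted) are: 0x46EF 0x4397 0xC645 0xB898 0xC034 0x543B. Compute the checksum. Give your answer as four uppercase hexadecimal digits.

One's-complement addition (fold any carry out of bit 15 back into bit 0):
  0x46EF + 0x4397 = 0x08A86
  0x8A86 + 0xC645 = 0x150CB → wrap carry → 0x50CC
  0x50CC + 0xB898 = 0x10964 → wrap carry → 0x0965
  0x0965 + 0xC034 = 0x0C999
  0xC999 + 0x543B = 0x11DD4 → wrap carry → 0x1DD5
One's-complement sum = 0x1DD5.
Checksum = ~0x1DD5 & 0xFFFF = 0xE22A.

E22A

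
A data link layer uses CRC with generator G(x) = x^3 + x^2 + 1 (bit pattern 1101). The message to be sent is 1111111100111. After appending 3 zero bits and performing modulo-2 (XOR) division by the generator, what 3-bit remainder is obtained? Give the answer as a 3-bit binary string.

Append 3 zeros: 1111111100111000. Divide by 1101 (XOR where the leading bit is 1):
  pos 0: 1111 XOR 1101 = 0010
  pos 2: 1011 XOR 1101 = 0110
  pos 3: 1101 XOR 1101 = 0000
  pos 7: 1001 XOR 1101 = 0100
  pos 8: 1001 XOR 1101 = 0100
  pos 9: 1001 XOR 1101 = 0100
  pos 10: 1000 XOR 1101 = 0101
  pos 11: 1010 XOR 1101 = 0111
  pos 12: 1110 XOR 1101 = 0011
Remainder (last 3 bits) = 011. This is the CRC / FCS.

011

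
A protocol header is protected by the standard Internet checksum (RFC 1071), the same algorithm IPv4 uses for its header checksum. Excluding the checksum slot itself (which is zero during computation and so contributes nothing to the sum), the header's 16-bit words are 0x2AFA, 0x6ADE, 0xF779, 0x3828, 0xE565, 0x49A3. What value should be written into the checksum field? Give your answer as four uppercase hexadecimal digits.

0B7C

One's-complement addition (fold any carry out of bit 15 back into bit 0):
  0x2AFA + 0x6ADE = 0x095D8
  0x95D8 + 0xF779 = 0x18D51 → wrap carry → 0x8D52
  0x8D52 + 0x3828 = 0x0C57A
  0xC57A + 0xE565 = 0x1AADF → wrap carry → 0xAAE0
  0xAAE0 + 0x49A3 = 0x0F483
One's-complement sum = 0xF483.
Checksum = ~0xF483 & 0xFFFF = 0x0B7C.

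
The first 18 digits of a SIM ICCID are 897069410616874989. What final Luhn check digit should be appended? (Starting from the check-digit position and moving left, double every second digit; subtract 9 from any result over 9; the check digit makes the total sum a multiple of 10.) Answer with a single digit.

5

Partial digits right→left: 9 8 9 4 7 8 6 1 6 0 1 4 9 6 0 7 9 8
Double every second digit counting from the check-digit position (so the 1st, 3rd, 5th, ... of the partial from the right).
  doubled (with −9 where >9): 9 9 5 3 3 2 9 0 9 → sum 49
  kept as-is: 8 4 8 1 0 4 6 7 8 → sum 46
Total = 49 + 46 = 95.
Check digit = (10 − (95 mod 10)) mod 10 = 5.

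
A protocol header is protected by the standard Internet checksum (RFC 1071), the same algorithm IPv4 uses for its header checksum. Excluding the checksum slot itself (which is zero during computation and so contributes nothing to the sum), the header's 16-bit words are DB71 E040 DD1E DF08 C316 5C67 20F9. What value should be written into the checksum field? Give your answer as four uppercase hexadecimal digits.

47AE

One's-complement addition (fold any carry out of bit 15 back into bit 0):
  0xDB71 + 0xE040 = 0x1BBB1 → wrap carry → 0xBBB2
  0xBBB2 + 0xDD1E = 0x198D0 → wrap carry → 0x98D1
  0x98D1 + 0xDF08 = 0x177D9 → wrap carry → 0x77DA
  0x77DA + 0xC316 = 0x13AF0 → wrap carry → 0x3AF1
  0x3AF1 + 0x5C67 = 0x09758
  0x9758 + 0x20F9 = 0x0B851
One's-complement sum = 0xB851.
Checksum = ~0xB851 & 0xFFFF = 0x47AE.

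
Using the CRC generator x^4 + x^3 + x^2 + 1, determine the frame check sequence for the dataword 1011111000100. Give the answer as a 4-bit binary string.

0111

Append 4 zeros: 10111110001000000. Divide by 11101 (XOR where the leading bit is 1):
  pos 0: 10111 XOR 11101 = 01010
  pos 1: 10101 XOR 11101 = 01000
  pos 2: 10001 XOR 11101 = 01100
  pos 3: 11000 XOR 11101 = 00101
  pos 5: 10100 XOR 11101 = 01001
  pos 6: 10011 XOR 11101 = 01110
  pos 7: 11100 XOR 11101 = 00001
  pos 11: 10000 XOR 11101 = 01101
  pos 12: 11010 XOR 11101 = 00111
Remainder (last 4 bits) = 0111. This is the CRC / FCS.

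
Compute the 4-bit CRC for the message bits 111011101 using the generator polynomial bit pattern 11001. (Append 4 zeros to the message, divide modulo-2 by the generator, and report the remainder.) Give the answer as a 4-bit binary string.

1011

Append 4 zeros: 1110111010000. Divide by 11001 (XOR where the leading bit is 1):
  pos 0: 11101 XOR 11001 = 00100
  pos 2: 10011 XOR 11001 = 01010
  pos 3: 10100 XOR 11001 = 01101
  pos 4: 11011 XOR 11001 = 00010
  pos 7: 10000 XOR 11001 = 01001
  pos 8: 10010 XOR 11001 = 01011
Remainder (last 4 bits) = 1011. This is the CRC / FCS.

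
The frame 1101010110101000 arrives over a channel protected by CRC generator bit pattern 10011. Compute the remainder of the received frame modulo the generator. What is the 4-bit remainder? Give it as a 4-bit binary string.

0000

Modulo-2 division of 1101010110101000 by 10011:
  pos 0: 11010 XOR 10011 = 01001
  pos 1: 10011 XOR 10011 = 00000
  pos 7: 11010 XOR 10011 = 01001
  pos 8: 10011 XOR 10011 = 00000
Remainder = 0000 (zero — the frame passes the CRC check).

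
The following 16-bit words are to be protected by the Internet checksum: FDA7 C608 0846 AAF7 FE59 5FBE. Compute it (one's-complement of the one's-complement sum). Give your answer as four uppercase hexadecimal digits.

2AF9

One's-complement addition (fold any carry out of bit 15 back into bit 0):
  0xFDA7 + 0xC608 = 0x1C3AF → wrap carry → 0xC3B0
  0xC3B0 + 0x0846 = 0x0CBF6
  0xCBF6 + 0xAAF7 = 0x176ED → wrap carry → 0x76EE
  0x76EE + 0xFE59 = 0x17547 → wrap carry → 0x7548
  0x7548 + 0x5FBE = 0x0D506
One's-complement sum = 0xD506.
Checksum = ~0xD506 & 0xFFFF = 0x2AF9.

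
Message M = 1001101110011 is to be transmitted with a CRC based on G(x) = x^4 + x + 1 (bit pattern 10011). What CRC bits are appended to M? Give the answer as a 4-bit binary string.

Append 4 zeros: 10011011100110000. Divide by 10011 (XOR where the leading bit is 1):
  pos 0: 10011 XOR 10011 = 00000
  pos 6: 11100 XOR 10011 = 01111
  pos 7: 11111 XOR 10011 = 01100
  pos 8: 11001 XOR 10011 = 01010
  pos 9: 10100 XOR 10011 = 00111
  pos 11: 11100 XOR 10011 = 01111
  pos 12: 11110 XOR 10011 = 01101
Remainder (last 4 bits) = 1101. This is the CRC / FCS.

1101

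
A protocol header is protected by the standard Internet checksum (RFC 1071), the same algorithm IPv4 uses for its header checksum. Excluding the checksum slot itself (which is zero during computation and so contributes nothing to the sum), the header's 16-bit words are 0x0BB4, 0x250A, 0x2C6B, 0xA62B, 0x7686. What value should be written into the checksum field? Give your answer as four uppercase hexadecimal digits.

8624

One's-complement addition (fold any carry out of bit 15 back into bit 0):
  0x0BB4 + 0x250A = 0x030BE
  0x30BE + 0x2C6B = 0x05D29
  0x5D29 + 0xA62B = 0x10354 → wrap carry → 0x0355
  0x0355 + 0x7686 = 0x079DB
One's-complement sum = 0x79DB.
Checksum = ~0x79DB & 0xFFFF = 0x8624.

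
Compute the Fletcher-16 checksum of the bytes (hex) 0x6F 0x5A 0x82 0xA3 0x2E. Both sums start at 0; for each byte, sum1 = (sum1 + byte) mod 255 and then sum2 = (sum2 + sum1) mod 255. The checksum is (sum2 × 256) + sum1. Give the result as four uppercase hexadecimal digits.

Running sums (mod 255):
  after byte 0 (0x6F): sum1=111, sum2=111
  after byte 1 (0x5A): sum1=201, sum2=57
  after byte 2 (0x82): sum1=76, sum2=133
  after byte 3 (0xA3): sum1=239, sum2=117
  after byte 4 (0x2E): sum1=30, sum2=147
Checksum = sum2·256 + sum1 = 147·256 + 30 = 37662 = 0x931E.

931E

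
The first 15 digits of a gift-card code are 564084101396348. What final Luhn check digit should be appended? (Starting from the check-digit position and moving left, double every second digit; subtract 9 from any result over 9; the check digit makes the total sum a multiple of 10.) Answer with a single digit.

Partial digits right→left: 8 4 3 6 9 3 1 0 1 4 8 0 4 6 5
Double every second digit counting from the check-digit position (so the 1st, 3rd, 5th, ... of the partial from the right).
  doubled (with −9 where >9): 7 6 9 2 2 7 8 1 → sum 42
  kept as-is: 4 6 3 0 4 0 6 → sum 23
Total = 42 + 23 = 65.
Check digit = (10 − (65 mod 10)) mod 10 = 5.

5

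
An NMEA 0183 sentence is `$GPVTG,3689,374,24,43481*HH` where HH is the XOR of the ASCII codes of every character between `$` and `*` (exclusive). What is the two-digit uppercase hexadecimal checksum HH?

5A

XOR the ASCII codes of the payload characters:
  'G' = 0x47 → acc = 0x47
  'P' = 0x50 → acc = 0x17
  'V' = 0x56 → acc = 0x41
  'T' = 0x54 → acc = 0x15
  'G' = 0x47 → acc = 0x52
  ',' = 0x2C → acc = 0x7E
  '3' = 0x33 → acc = 0x4D
  '6' = 0x36 → acc = 0x7B
  '8' = 0x38 → acc = 0x43
  '9' = 0x39 → acc = 0x7A
  ',' = 0x2C → acc = 0x56
  '3' = 0x33 → acc = 0x65
  '7' = 0x37 → acc = 0x52
  '4' = 0x34 → acc = 0x66
  ',' = 0x2C → acc = 0x4A
  '2' = 0x32 → acc = 0x78
  '4' = 0x34 → acc = 0x4C
  ',' = 0x2C → acc = 0x60
  '4' = 0x34 → acc = 0x54
  '3' = 0x33 → acc = 0x67
  '4' = 0x34 → acc = 0x53
  '8' = 0x38 → acc = 0x6B
  '1' = 0x31 → acc = 0x5A
Checksum = 0x5A.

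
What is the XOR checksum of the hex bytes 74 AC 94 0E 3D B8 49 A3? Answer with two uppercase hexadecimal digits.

XOR the bytes together:
  start with 0x74
  0x74 ⊕ 0xAC = 0xD8
  0xD8 ⊕ 0x94 = 0x4C
  0x4C ⊕ 0x0E = 0x42
  0x42 ⊕ 0x3D = 0x7F
  0x7F ⊕ 0xB8 = 0xC7
  0xC7 ⊕ 0x49 = 0x8E
  0x8E ⊕ 0xA3 = 0x2D

2D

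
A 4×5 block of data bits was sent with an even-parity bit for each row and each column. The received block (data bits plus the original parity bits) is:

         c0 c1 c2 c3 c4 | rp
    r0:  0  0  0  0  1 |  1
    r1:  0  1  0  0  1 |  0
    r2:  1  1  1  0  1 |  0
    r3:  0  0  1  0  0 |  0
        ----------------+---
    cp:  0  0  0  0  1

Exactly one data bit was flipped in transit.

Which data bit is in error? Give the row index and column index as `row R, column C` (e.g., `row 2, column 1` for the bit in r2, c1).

row 3, column 0

Recompute each row's even parity and compare to rp:
  r0: data parity 1, sent rp 1 → ok
  r1: data parity 0, sent rp 0 → ok
  r2: data parity 0, sent rp 0 → ok
  r3: data parity 1, sent rp 0 → mismatch
Recompute each column's even parity and compare to cp:
  c0: data parity 1, sent cp 0 → mismatch
  c1: data parity 0, sent cp 0 → ok
  c2: data parity 0, sent cp 0 → ok
  c3: data parity 0, sent cp 0 → ok
  c4: data parity 1, sent cp 1 → ok
Exactly one row (r3) and one column (c0) fail → the flipped bit is at their intersection.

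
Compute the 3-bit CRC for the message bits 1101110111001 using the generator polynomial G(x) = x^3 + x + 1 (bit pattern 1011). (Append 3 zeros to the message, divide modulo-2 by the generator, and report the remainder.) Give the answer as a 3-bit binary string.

Append 3 zeros: 1101110111001000. Divide by 1011 (XOR where the leading bit is 1):
  pos 0: 1101 XOR 1011 = 0110
  pos 1: 1101 XOR 1011 = 0110
  pos 2: 1101 XOR 1011 = 0110
  pos 3: 1100 XOR 1011 = 0111
  pos 4: 1111 XOR 1011 = 0100
  pos 5: 1001 XOR 1011 = 0010
  pos 7: 1010 XOR 1011 = 0001
  pos 10: 1010 XOR 1011 = 0001
Remainder (last 3 bits) = 100. This is the CRC / FCS.

100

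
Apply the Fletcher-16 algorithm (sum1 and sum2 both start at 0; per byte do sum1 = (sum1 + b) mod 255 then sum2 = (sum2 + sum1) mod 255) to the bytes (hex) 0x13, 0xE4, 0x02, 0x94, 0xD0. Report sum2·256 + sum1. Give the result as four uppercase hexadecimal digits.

Running sums (mod 255):
  after byte 0 (0x13): sum1=19, sum2=19
  after byte 1 (0xE4): sum1=247, sum2=11
  after byte 2 (0x02): sum1=249, sum2=5
  after byte 3 (0x94): sum1=142, sum2=147
  after byte 4 (0xD0): sum1=95, sum2=242
Checksum = sum2·256 + sum1 = 242·256 + 95 = 62047 = 0xF25F.

F25F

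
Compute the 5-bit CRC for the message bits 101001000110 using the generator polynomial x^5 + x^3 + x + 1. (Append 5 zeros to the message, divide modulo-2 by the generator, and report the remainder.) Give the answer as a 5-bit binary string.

01011

Append 5 zeros: 10100100011000000. Divide by 101011 (XOR where the leading bit is 1):
  pos 0: 101001 XOR 101011 = 000010
  pos 4: 100001 XOR 101011 = 001010
  pos 6: 101010 XOR 101011 = 000001
  pos 11: 100000 XOR 101011 = 001011
Remainder (last 5 bits) = 01011. This is the CRC / FCS.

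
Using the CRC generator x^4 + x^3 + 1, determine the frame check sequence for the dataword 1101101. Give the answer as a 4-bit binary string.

Append 4 zeros: 11011010000. Divide by 11001 (XOR where the leading bit is 1):
  pos 0: 11011 XOR 11001 = 00010
  pos 3: 10010 XOR 11001 = 01011
  pos 4: 10110 XOR 11001 = 01111
  pos 5: 11110 XOR 11001 = 00111
Remainder (last 4 bits) = 1110. This is the CRC / FCS.

1110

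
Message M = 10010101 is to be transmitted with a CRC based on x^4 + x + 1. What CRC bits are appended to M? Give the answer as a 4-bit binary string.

0100

Append 4 zeros: 100101010000. Divide by 10011 (XOR where the leading bit is 1):
  pos 0: 10010 XOR 10011 = 00001
  pos 4: 11010 XOR 10011 = 01001
  pos 5: 10010 XOR 10011 = 00001
Remainder (last 4 bits) = 0100. This is the CRC / FCS.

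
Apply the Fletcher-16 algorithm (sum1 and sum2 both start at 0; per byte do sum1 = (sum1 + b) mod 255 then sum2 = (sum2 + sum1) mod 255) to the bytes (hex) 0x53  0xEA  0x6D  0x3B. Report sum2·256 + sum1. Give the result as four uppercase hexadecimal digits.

24E6

Running sums (mod 255):
  after byte 0 (0x53): sum1=83, sum2=83
  after byte 1 (0xEA): sum1=62, sum2=145
  after byte 2 (0x6D): sum1=171, sum2=61
  after byte 3 (0x3B): sum1=230, sum2=36
Checksum = sum2·256 + sum1 = 36·256 + 230 = 9446 = 0x24E6.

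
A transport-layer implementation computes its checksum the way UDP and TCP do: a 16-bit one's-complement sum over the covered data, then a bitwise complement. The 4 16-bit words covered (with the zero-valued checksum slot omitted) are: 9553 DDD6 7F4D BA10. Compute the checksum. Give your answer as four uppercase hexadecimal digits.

5377

One's-complement addition (fold any carry out of bit 15 back into bit 0):
  0x9553 + 0xDDD6 = 0x17329 → wrap carry → 0x732A
  0x732A + 0x7F4D = 0x0F277
  0xF277 + 0xBA10 = 0x1AC87 → wrap carry → 0xAC88
One's-complement sum = 0xAC88.
Checksum = ~0xAC88 & 0xFFFF = 0x5377.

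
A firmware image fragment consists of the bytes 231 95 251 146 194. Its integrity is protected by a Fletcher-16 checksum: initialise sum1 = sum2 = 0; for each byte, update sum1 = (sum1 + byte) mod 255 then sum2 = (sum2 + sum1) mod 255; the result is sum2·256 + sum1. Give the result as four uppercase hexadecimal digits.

E098

Running sums (mod 255):
  after byte 0 (231): sum1=231, sum2=231
  after byte 1 (95): sum1=71, sum2=47
  after byte 2 (251): sum1=67, sum2=114
  after byte 3 (146): sum1=213, sum2=72
  after byte 4 (194): sum1=152, sum2=224
Checksum = sum2·256 + sum1 = 224·256 + 152 = 57496 = 0xE098.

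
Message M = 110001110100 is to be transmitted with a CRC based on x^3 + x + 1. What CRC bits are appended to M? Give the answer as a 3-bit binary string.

100

Append 3 zeros: 110001110100000. Divide by 1011 (XOR where the leading bit is 1):
  pos 0: 1100 XOR 1011 = 0111
  pos 1: 1110 XOR 1011 = 0101
  pos 2: 1011 XOR 1011 = 0000
  pos 6: 1101 XOR 1011 = 0110
  pos 7: 1100 XOR 1011 = 0111
  pos 8: 1110 XOR 1011 = 0101
  pos 9: 1010 XOR 1011 = 0001
Remainder (last 3 bits) = 100. This is the CRC / FCS.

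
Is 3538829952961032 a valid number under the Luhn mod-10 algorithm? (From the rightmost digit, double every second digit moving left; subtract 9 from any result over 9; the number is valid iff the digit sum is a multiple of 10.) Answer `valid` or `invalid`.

From the right, keep odd positions and double even positions (subtract 9 from any doubled value over 9):
  doubled (positions 2,4,...): 6 2 9 1 9 7 6 6 → sum 46
  kept (positions 1,3,...): 2 0 6 2 9 2 8 5 → sum 34
Total = 80.
80 mod 10 = 0, so the number is valid.

valid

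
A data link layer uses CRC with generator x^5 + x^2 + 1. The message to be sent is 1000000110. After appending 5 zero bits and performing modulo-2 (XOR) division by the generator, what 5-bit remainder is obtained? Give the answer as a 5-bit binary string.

Append 5 zeros: 100000011000000. Divide by 100101 (XOR where the leading bit is 1):
  pos 0: 100000 XOR 100101 = 000101
  pos 3: 101011 XOR 100101 = 001110
  pos 5: 111000 XOR 100101 = 011101
  pos 6: 111010 XOR 100101 = 011111
  pos 7: 111110 XOR 100101 = 011011
  pos 8: 110110 XOR 100101 = 010011
  pos 9: 100110 XOR 100101 = 000011
Remainder (last 5 bits) = 00011. This is the CRC / FCS.

00011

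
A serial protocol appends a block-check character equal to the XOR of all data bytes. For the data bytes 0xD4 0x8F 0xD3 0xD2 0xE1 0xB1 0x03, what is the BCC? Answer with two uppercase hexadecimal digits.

09

XOR the bytes together:
  start with 0xD4
  0xD4 ⊕ 0x8F = 0x5B
  0x5B ⊕ 0xD3 = 0x88
  0x88 ⊕ 0xD2 = 0x5A
  0x5A ⊕ 0xE1 = 0xBB
  0xBB ⊕ 0xB1 = 0x0A
  0x0A ⊕ 0x03 = 0x09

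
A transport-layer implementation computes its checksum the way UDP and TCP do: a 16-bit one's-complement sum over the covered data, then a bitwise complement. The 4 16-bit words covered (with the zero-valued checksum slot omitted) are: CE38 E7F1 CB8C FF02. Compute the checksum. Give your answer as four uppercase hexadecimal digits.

One's-complement addition (fold any carry out of bit 15 back into bit 0):
  0xCE38 + 0xE7F1 = 0x1B629 → wrap carry → 0xB62A
  0xB62A + 0xCB8C = 0x181B6 → wrap carry → 0x81B7
  0x81B7 + 0xFF02 = 0x180B9 → wrap carry → 0x80BA
One's-complement sum = 0x80BA.
Checksum = ~0x80BA & 0xFFFF = 0x7F45.

7F45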